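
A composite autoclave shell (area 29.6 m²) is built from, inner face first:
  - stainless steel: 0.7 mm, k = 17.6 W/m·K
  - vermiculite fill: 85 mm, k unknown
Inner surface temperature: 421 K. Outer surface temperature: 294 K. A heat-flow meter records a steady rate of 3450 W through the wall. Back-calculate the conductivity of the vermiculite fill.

Treating each layer as a thermal resistance in series:
R_stainless steel = L/(kA) = 0.0007/(17.6×29.6) = 1.344×10^-6 K/W
Sum of known resistances R_other = 1.344×10^-6 K/W
Total R = ΔT/Q = 127/3450 = 0.03681 K/W
R_vermiculite fill = R_total − R_other = 0.03681 K/W
k = L/(R·A) = 0.085/(0.03681×29.6)

k ≈ 0.078 W/(m·K)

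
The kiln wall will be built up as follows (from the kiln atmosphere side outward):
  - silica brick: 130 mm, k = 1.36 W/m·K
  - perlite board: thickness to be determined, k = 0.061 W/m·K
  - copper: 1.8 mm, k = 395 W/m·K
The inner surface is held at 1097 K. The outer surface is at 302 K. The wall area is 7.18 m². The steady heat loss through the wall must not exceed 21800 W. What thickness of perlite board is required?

L ≈ 10.1 mm

Treating each layer as a thermal resistance in series:
R_silica brick = L/(kA) = 0.13/(1.36×7.18) = 0.01331 K/W
R_copper = L/(kA) = 0.0018/(395×7.18) = 6.347×10^-7 K/W
Sum of the known resistances R_other = 0.01331 K/W
Required total resistance R_tot = ΔT/Q_allow = 795/21800 = 0.03647 K/W
R_perlite board = R_tot − R_other = 0.02315 K/W
L = R·k·A = 0.02315×0.061×7.18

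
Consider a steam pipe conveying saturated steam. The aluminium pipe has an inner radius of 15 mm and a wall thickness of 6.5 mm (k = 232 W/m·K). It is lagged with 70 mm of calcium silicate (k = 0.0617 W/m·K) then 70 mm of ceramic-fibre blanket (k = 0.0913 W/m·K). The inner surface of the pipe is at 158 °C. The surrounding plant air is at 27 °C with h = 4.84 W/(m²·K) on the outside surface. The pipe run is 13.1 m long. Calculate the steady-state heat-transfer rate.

Radial resistances (cylindrical: R_cond = ln(r_o/r_i)/(2πkL), R_conv = 1/(h·2πrL)):
R_aluminium pipe wall = ln(21.5/15)/(2π×232×13.1) = 1.885×10^-5 K/W
R_calcium silicate = ln(91.5/21.5)/(2π×0.0617×13.1) = 0.2852 K/W
R_ceramic-fibre blanket = ln(161.5/91.5)/(2π×0.0913×13.1) = 0.07561 K/W
R_outer film = 1/(h_o·2πr_oL) = 1/(4.84×2π×0.1615×13.1) = 0.01554 K/W
R_total = 0.3763 K/W
Q = ΔT/R_total = 131/0.3763

Q ≈ 348 W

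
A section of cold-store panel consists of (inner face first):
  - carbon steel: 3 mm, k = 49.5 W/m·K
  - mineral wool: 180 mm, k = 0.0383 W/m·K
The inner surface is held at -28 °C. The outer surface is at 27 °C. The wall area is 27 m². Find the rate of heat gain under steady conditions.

Using the resistance-network approach (series):
R_carbon steel = L/(kA) = 0.003/(49.5×27) = 2.245×10^-6 K/W
R_mineral wool = L/(kA) = 0.18/(0.0383×27) = 0.1741 K/W
R_total = 0.1741 K/W
Q = ΔT / R_total = 55 / 0.1741

Q ≈ 316 W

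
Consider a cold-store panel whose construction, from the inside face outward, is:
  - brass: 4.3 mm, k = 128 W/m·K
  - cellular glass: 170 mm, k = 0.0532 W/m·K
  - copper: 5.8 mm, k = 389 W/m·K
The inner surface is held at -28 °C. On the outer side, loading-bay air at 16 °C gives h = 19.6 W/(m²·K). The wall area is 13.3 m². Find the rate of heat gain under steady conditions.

Using the resistance-network approach (series):
R_brass = L/(kA) = 0.0043/(128×13.3) = 2.526×10^-6 K/W
R_cellular glass = L/(kA) = 0.17/(0.0532×13.3) = 0.2403 K/W
R_copper = L/(kA) = 0.0058/(389×13.3) = 1.121×10^-6 K/W
R_outer film = 1/(h_o·A) = 1/(19.6×13.3) = 0.003836 K/W
R_total = 0.2441 K/W
Q = ΔT / R_total = 44 / 0.2441

Q ≈ 180 W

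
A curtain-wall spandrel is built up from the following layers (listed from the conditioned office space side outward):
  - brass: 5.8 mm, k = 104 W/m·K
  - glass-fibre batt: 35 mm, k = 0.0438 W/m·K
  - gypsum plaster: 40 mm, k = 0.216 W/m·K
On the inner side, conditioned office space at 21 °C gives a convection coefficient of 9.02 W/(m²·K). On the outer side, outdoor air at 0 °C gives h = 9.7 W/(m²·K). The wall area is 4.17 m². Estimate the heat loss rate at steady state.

Model the wall as resistances in series:
R_inner film = 1/(h_i·A) = 1/(9.02×4.17) = 0.02659 K/W
R_brass = L/(kA) = 0.0058/(104×4.17) = 1.337×10^-5 K/W
R_glass-fibre batt = L/(kA) = 0.035/(0.0438×4.17) = 0.1916 K/W
R_gypsum plaster = L/(kA) = 0.04/(0.216×4.17) = 0.04441 K/W
R_outer film = 1/(h_o·A) = 1/(9.7×4.17) = 0.02472 K/W
R_total = 0.2874 K/W
Q = ΔT / R_total = 21 / 0.2874

Q ≈ 73.1 W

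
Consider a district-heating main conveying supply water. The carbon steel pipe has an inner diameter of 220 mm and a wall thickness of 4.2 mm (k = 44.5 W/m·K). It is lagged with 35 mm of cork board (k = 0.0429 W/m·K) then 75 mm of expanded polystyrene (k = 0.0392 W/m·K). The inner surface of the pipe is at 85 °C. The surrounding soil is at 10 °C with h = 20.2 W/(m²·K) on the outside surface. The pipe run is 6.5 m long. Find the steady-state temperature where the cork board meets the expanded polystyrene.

For a radial system each layer contributes R = ln(r_out/r_in)/(2πkL); films add R = 1/(hA).
R_carbon steel pipe wall = ln(114.2/110)/(2π×44.5×6.5) = 2.062×10^-5 K/W
R_cork board = ln(149.2/114.2)/(2π×0.0429×6.5) = 0.1526 K/W
R_expanded polystyrene = ln(224.2/149.2)/(2π×0.0392×6.5) = 0.2544 K/W
R_outer film = 1/(h_o·2πr_oL) = 1/(20.2×2π×0.2242×6.5) = 0.005407 K/W
R_total = 0.4124 K/W
Q = ΔT/R_total = 75/0.4124
Q = 182 W
T_interface = T_inner − Q·ΣR(inner→interface) = 85 − 182×0.1526

T ≈ 57.2 °C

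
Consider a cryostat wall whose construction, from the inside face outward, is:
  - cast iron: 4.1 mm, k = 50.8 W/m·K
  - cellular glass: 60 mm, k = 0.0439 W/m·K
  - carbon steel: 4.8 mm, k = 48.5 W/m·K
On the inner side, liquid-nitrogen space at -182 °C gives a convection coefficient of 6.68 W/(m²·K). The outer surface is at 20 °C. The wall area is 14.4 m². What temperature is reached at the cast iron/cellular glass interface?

T ≈ -162 °C

Model the wall as resistances in series:
R_inner film = 1/(h_i·A) = 1/(6.68×14.4) = 0.0104 K/W
R_cast iron = L/(kA) = 0.0041/(50.8×14.4) = 5.605×10^-6 K/W
R_cellular glass = L/(kA) = 0.06/(0.0439×14.4) = 0.09491 K/W
R_carbon steel = L/(kA) = 0.0048/(48.5×14.4) = 6.873×10^-6 K/W
R_total = 0.1053 K/W;  Q = ΔT/R_total = 202/0.1053 = 1918 W
T_interface = T_inner + Q·ΣR(inner→interface) = -182 + 1920×0.0104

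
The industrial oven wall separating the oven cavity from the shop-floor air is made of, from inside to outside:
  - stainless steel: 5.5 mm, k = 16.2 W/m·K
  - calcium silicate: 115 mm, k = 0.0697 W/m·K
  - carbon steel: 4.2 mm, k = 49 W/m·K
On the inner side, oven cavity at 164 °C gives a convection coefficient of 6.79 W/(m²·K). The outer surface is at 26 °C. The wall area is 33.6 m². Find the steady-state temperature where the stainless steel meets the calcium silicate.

T ≈ 153 °C

Treating each layer as a thermal resistance in series:
R_inner film = 1/(h_i·A) = 1/(6.79×33.6) = 0.004383 K/W
R_stainless steel = L/(kA) = 0.0055/(16.2×33.6) = 1.01×10^-5 K/W
R_calcium silicate = L/(kA) = 0.115/(0.0697×33.6) = 0.04911 K/W
R_carbon steel = L/(kA) = 0.0042/(49×33.6) = 2.551×10^-6 K/W
R_total = 0.0535 K/W;  Q = ΔT/R_total = 138/0.0535 = 2579 W
T_interface = T_inner − Q·ΣR(inner→interface) = 164 − 2580×0.004393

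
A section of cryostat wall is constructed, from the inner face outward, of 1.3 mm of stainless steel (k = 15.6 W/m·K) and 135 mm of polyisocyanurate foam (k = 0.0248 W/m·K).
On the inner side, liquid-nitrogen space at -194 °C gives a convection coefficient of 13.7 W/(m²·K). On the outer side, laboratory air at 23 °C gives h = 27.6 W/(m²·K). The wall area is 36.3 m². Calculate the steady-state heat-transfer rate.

Using the resistance-network approach (series):
R_inner film = 1/(h_i·A) = 1/(13.7×36.3) = 0.002011 K/W
R_stainless steel = L/(kA) = 0.0013/(15.6×36.3) = 2.296×10^-6 K/W
R_polyisocyanurate foam = L/(kA) = 0.135/(0.0248×36.3) = 0.15 K/W
R_outer film = 1/(h_o·A) = 1/(27.6×36.3) = 9.981×10^-4 K/W
R_total = 0.153 K/W
Q = ΔT / R_total = 217 / 0.153

Q ≈ 1420 W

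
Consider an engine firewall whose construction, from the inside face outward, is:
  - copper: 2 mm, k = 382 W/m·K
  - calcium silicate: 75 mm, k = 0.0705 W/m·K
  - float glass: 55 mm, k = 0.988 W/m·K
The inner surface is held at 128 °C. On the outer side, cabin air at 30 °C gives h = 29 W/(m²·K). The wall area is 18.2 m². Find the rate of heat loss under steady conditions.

Q ≈ 1550 W

Model the wall as resistances in series:
R_copper = L/(kA) = 0.002/(382×18.2) = 2.877×10^-7 K/W
R_calcium silicate = L/(kA) = 0.075/(0.0705×18.2) = 0.05845 K/W
R_float glass = L/(kA) = 0.055/(0.988×18.2) = 0.003059 K/W
R_outer film = 1/(h_o·A) = 1/(29×18.2) = 0.001895 K/W
R_total = 0.06341 K/W
Q = ΔT / R_total = 98 / 0.06341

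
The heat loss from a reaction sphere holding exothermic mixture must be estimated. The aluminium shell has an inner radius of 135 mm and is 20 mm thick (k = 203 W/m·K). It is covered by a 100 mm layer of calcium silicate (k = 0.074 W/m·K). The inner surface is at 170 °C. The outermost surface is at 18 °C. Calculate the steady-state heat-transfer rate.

Each spherical layer contributes R = (1/r_i − 1/r_o)/(4πk):
R_aluminium shell = (1/0.135 − 1/0.155)/(4π×203) = 3.747×10^-4 K/W
R_calcium silicate = (1/0.155 − 1/0.255)/(4π×0.074) = 2.721 K/W
R_total = 2.721 K/W
Q = ΔT/R_total = 152/2.721

Q ≈ 55.9 W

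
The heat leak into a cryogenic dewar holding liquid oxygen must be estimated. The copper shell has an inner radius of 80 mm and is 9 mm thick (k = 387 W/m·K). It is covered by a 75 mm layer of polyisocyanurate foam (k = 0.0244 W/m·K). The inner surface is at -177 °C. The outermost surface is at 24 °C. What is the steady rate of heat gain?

For a spherical shell R = (1/r₁ − 1/r₂)/(4πk); film R = 1/(h·4πr²). In series:
R_copper shell = (1/0.08 − 1/0.089)/(4π×387) = 2.599×10^-4 K/W
R_polyisocyanurate foam = (1/0.089 − 1/0.164)/(4π×0.0244) = 16.76 K/W
R_total = 16.76 K/W
Q = ΔT/R_total = 201/16.76

Q ≈ 12 W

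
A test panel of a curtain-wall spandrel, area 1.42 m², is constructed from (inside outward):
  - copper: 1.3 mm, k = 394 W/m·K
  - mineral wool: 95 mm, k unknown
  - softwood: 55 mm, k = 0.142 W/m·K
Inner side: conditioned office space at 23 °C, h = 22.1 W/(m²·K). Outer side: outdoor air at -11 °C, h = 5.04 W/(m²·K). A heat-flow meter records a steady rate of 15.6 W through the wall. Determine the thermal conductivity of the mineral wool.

Treating each layer as a thermal resistance in series:
R_inner film = 1/(h_i·A) = 1/(22.1×1.42) = 0.03187 K/W
R_copper = L/(kA) = 0.0013/(394×1.42) = 2.324×10^-6 K/W
R_softwood = L/(kA) = 0.055/(0.142×1.42) = 0.2728 K/W
R_outer film = 1/(h_o·A) = 1/(5.04×1.42) = 0.1397 K/W
Sum of known resistances R_other = 0.4444 K/W
Total R = ΔT/Q = 34/15.6 = 2.179 K/W
R_mineral wool = R_total − R_other = 1.735 K/W
k = L/(R·A) = 0.095/(1.735×1.42)

k ≈ 0.0386 W/(m·K)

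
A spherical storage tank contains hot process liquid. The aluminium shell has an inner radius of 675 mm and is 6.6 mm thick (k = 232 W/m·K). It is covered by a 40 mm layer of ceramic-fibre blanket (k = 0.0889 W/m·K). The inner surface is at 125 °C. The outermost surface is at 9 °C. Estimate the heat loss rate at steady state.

Each spherical layer contributes R = (1/r_i − 1/r_o)/(4πk):
R_aluminium shell = (1/0.675 − 1/0.6816)/(4π×232) = 4.921×10^-6 K/W
R_ceramic-fibre blanket = (1/0.6816 − 1/0.7216)/(4π×0.0889) = 0.0728 K/W
R_total = 0.0728 K/W
Q = ΔT/R_total = 116/0.0728

Q ≈ 1590 W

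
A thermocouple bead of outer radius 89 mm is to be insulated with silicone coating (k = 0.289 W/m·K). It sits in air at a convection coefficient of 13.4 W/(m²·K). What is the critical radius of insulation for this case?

For a sphere r_cr = 2k/h = 2×0.289/13.4
r_cr = 43.1 mm; since the bare radius (89 mm) is above r_cr, any added insulation will reduce heat loss.

r_cr ≈ 43.1 mm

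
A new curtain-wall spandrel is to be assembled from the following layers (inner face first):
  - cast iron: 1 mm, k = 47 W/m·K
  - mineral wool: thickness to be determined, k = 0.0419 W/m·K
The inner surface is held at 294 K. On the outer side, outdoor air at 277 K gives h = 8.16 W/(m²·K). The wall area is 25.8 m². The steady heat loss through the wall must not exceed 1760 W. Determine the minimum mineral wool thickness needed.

L ≈ 5.31 mm

Treating each layer as a thermal resistance in series:
R_cast iron = L/(kA) = 0.001/(47×25.8) = 8.247×10^-7 K/W
R_outer film = 1/(h_o·A) = 1/(8.16×25.8) = 0.00475 K/W
Sum of the known resistances R_other = 0.004751 K/W
Required total resistance R_tot = ΔT/Q_allow = 17/1760 = 0.009659 K/W
R_mineral wool = R_tot − R_other = 0.004908 K/W
L = R·k·A = 0.004908×0.0419×25.8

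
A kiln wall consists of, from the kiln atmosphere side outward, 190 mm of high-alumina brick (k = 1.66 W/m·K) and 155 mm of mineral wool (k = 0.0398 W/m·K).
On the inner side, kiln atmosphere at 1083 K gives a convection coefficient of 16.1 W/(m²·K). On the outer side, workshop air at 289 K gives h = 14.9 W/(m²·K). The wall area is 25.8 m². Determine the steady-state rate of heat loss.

Q ≈ 4950 W

Series thermal resistances:
R_inner film = 1/(h_i·A) = 1/(16.1×25.8) = 0.002407 K/W
R_high-alumina brick = L/(kA) = 0.19/(1.66×25.8) = 0.004436 K/W
R_mineral wool = L/(kA) = 0.155/(0.0398×25.8) = 0.1509 K/W
R_outer film = 1/(h_o·A) = 1/(14.9×25.8) = 0.002601 K/W
R_total = 0.1604 K/W
Q = ΔT / R_total = 794 / 0.1604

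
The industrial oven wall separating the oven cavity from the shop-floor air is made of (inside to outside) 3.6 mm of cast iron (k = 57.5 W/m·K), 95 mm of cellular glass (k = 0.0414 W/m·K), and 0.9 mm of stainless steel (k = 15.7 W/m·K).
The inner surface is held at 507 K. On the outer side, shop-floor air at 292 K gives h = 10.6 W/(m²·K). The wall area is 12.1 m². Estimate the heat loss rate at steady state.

Model the wall as resistances in series:
R_cast iron = L/(kA) = 0.0036/(57.5×12.1) = 5.174×10^-6 K/W
R_cellular glass = L/(kA) = 0.095/(0.0414×12.1) = 0.1896 K/W
R_stainless steel = L/(kA) = 0.0009/(15.7×12.1) = 4.738×10^-6 K/W
R_outer film = 1/(h_o·A) = 1/(10.6×12.1) = 0.007797 K/W
R_total = 0.1975 K/W
Q = ΔT / R_total = 215 / 0.1975

Q ≈ 1090 W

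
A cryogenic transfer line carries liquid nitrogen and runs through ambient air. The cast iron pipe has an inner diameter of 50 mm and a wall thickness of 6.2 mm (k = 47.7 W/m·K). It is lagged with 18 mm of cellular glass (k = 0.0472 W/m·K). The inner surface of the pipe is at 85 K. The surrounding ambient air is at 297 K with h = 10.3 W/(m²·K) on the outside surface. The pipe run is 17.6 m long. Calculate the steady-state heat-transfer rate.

Cylindrical conduction, so R = ln(r₂/r₁)/(2πkL) per layer, in series:
R_cast iron pipe wall = ln(31.2/25)/(2π×47.7×17.6) = 4.2×10^-5 K/W
R_cellular glass = ln(49.2/31.2)/(2π×0.0472×17.6) = 0.08726 K/W
R_outer film = 1/(h_o·2πr_oL) = 1/(10.3×2π×0.0492×17.6) = 0.01784 K/W
R_total = 0.1051 K/W
Q = ΔT/R_total = 212/0.1051

Q ≈ 2020 W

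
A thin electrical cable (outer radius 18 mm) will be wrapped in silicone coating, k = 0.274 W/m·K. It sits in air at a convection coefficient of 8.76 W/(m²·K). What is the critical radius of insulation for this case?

For a cylinder r_cr = k/h = 0.274/8.76
r_cr = 31.3 mm; since the bare radius (18 mm) is below r_cr, adding a thin layer of insulation will *increase* heat loss.

r_cr ≈ 31.3 mm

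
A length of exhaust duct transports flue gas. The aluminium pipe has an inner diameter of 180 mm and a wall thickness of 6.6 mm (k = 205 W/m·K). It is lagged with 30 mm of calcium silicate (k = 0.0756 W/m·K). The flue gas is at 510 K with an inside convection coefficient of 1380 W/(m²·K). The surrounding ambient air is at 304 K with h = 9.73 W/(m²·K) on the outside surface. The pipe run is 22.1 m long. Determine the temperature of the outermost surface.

T ≈ 342 K

Cylindrical conduction, so R = ln(r₂/r₁)/(2πkL) per layer, in series:
R_inner film = 1/(h_i·2πr₁L) = 1/(1380×2π×0.09×22.1) = 5.798×10^-5 K/W
R_aluminium pipe wall = ln(96.6/90)/(2π×205×22.1) = 2.486×10^-6 K/W
R_calcium silicate = ln(126.6/96.6)/(2π×0.0756×22.1) = 0.02576 K/W
R_outer film = 1/(h_o·2πr_oL) = 1/(9.73×2π×0.1266×22.1) = 0.005846 K/W
R_total = 0.03167 K/W
Q = ΔT/R_total = 206/0.03167
Q = 6500 W
T_interface = T_inner − Q·ΣR(inner→interface) = 510 − 6500×0.02582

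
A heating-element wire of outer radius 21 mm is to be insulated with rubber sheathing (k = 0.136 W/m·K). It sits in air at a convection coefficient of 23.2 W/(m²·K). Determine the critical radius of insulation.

For a cylinder r_cr = k/h = 0.136/23.2
r_cr = 5.86 mm; since the bare radius (21 mm) is above r_cr, any added insulation will reduce heat loss.

r_cr ≈ 5.86 mm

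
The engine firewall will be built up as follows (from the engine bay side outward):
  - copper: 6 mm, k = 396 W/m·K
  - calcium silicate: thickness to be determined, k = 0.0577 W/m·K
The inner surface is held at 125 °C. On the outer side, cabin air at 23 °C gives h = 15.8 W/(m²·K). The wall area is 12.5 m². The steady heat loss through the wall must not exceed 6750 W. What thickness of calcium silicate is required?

Treating each layer as a thermal resistance in series:
R_copper = L/(kA) = 0.006/(396×12.5) = 1.212×10^-6 K/W
R_outer film = 1/(h_o·A) = 1/(15.8×12.5) = 0.005063 K/W
Sum of the known resistances R_other = 0.005065 K/W
Required total resistance R_tot = ΔT/Q_allow = 102/6750 = 0.01511 K/W
R_calcium silicate = R_tot − R_other = 0.01005 K/W
L = R·k·A = 0.01005×0.0577×12.5

L ≈ 7.25 mm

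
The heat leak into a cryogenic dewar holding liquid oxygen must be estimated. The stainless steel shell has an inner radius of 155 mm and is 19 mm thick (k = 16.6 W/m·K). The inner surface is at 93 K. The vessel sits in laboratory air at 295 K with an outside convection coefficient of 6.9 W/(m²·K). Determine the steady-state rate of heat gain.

Q ≈ 526 W

For a spherical shell R = (1/r₁ − 1/r₂)/(4πk); film R = 1/(h·4πr²). In series:
R_stainless steel shell = (1/0.155 − 1/0.174)/(4π×16.6) = 0.003377 K/W
R_outer film = 1/(h·4πr_o²) = 1/(6.9×4π×0.174²) = 0.3809 K/W
R_total = 0.3843 K/W
Q = ΔT/R_total = 202/0.3843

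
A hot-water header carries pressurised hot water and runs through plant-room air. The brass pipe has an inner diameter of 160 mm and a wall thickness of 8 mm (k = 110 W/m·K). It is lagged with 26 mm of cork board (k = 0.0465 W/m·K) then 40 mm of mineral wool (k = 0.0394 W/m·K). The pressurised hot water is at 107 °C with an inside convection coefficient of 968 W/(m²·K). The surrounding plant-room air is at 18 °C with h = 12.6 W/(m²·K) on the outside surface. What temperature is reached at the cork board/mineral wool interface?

Cylindrical conduction, so R = ln(r₂/r₁)/(2πkL) per layer, in series:
R_inner film = 1/(h_i·2πr₁L) = 1/(968×2π×0.08×1) = 0.002055 K/W
R_brass pipe wall = ln(88/80)/(2π×110×1) = 1.379×10^-4 K/W
R_cork board = ln(114/88)/(2π×0.0465×1) = 0.886 K/W
R_mineral wool = ln(154/114)/(2π×0.0394×1) = 1.215 K/W
R_outer film = 1/(h_o·2πr_oL) = 1/(12.6×2π×0.154×1) = 0.08202 K/W
R_total = 2.185 K/W
Q = ΔT/R_total = 89/2.185
Q = 40.7 W/m
T_interface = T_inner − Q·ΣR(inner→interface) = 107 − 40.7×0.8882

T ≈ 70.8 °C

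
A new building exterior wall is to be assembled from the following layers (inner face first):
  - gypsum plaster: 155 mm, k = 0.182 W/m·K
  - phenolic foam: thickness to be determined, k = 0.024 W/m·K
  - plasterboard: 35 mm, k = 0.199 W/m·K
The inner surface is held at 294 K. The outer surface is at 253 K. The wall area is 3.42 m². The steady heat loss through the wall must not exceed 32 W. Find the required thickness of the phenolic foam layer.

L ≈ 80.5 mm

Thermal resistances in series:
R_gypsum plaster = L/(kA) = 0.155/(0.182×3.42) = 0.249 K/W
R_plasterboard = L/(kA) = 0.035/(0.199×3.42) = 0.05143 K/W
Sum of the known resistances R_other = 0.3004 K/W
Required total resistance R_tot = ΔT/Q_allow = 41/32 = 1.281 K/W
R_phenolic foam = R_tot − R_other = 0.9808 K/W
L = R·k·A = 0.9808×0.024×3.42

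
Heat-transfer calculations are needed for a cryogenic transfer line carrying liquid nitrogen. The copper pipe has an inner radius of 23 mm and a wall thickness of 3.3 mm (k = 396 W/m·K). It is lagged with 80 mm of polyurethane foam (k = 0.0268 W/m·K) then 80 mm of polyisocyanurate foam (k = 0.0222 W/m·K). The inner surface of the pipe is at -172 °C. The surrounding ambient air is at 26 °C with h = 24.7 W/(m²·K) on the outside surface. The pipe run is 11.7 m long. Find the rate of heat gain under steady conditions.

Treating each annulus and film as a series resistance:
R_copper pipe wall = ln(26.3/23)/(2π×396×11.7) = 4.606×10^-6 K/W
R_polyurethane foam = ln(106.3/26.3)/(2π×0.0268×11.7) = 0.7089 K/W
R_polyisocyanurate foam = ln(186.3/106.3)/(2π×0.0222×11.7) = 0.3438 K/W
R_outer film = 1/(h_o·2πr_oL) = 1/(24.7×2π×0.1863×11.7) = 0.002956 K/W
R_total = 1.056 K/W
Q = ΔT/R_total = 198/1.056

Q ≈ 188 W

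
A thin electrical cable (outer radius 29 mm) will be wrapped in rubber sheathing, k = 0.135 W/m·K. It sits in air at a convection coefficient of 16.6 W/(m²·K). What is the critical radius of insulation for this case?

For a cylinder r_cr = k/h = 0.135/16.6
r_cr = 8.13 mm; since the bare radius (29 mm) is above r_cr, any added insulation will reduce heat loss.

r_cr ≈ 8.13 mm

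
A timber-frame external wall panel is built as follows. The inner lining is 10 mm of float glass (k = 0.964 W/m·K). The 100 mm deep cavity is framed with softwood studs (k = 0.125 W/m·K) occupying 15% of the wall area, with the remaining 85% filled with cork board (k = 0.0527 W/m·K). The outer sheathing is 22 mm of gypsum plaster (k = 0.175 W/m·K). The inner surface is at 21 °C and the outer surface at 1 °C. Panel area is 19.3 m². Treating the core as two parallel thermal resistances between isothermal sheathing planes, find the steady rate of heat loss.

Q ≈ 226 W

Sheathing layers in series; stud and cavity paths in parallel between them.
R_inner = 0.01/(0.964×19.3) = 5.375×10^-4 K/W
R_stud  = 0.1/(0.125×0.15×19.3) = 0.2763 K/W
R_cav   = 0.1/(0.0527×0.85×19.3) = 0.1157 K/W
1/R_core = 1/R_stud + 1/R_cav → R_core = 0.08154 K/W
R_outer = 0.022/(0.175×19.3) = 0.006514 K/W
R_total = 0.08859 K/W
Q = ΔT/R_total = 20/0.08859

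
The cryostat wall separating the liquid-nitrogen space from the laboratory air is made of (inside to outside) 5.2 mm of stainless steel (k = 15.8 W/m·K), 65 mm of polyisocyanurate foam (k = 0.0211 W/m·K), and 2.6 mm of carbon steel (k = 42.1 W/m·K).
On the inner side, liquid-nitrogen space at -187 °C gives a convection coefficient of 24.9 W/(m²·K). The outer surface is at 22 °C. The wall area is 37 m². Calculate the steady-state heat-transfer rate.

Treating each layer as a thermal resistance in series:
R_inner film = 1/(h_i·A) = 1/(24.9×37) = 0.001085 K/W
R_stainless steel = L/(kA) = 0.0052/(15.8×37) = 8.895×10^-6 K/W
R_polyisocyanurate foam = L/(kA) = 0.065/(0.0211×37) = 0.08326 K/W
R_carbon steel = L/(kA) = 0.0026/(42.1×37) = 1.669×10^-6 K/W
R_total = 0.08435 K/W
Q = ΔT / R_total = 209 / 0.08435

Q ≈ 2480 W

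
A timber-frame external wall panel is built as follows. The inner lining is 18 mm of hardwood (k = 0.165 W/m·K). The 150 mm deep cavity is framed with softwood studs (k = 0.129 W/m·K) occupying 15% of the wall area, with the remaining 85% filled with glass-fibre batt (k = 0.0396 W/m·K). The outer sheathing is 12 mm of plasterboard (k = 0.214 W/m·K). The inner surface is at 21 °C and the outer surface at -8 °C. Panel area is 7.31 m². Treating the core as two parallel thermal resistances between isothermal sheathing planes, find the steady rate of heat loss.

Q ≈ 70.8 W

Sheathing layers in series; stud and cavity paths in parallel between them.
R_inner = 0.018/(0.165×7.31) = 0.01492 K/W
R_stud  = 0.15/(0.129×0.15×7.31) = 1.06 K/W
R_cav   = 0.15/(0.0396×0.85×7.31) = 0.6096 K/W
1/R_core = 1/R_stud + 1/R_cav → R_core = 0.3871 K/W
R_outer = 0.012/(0.214×7.31) = 0.007671 K/W
R_total = 0.4097 K/W
Q = ΔT/R_total = 29/0.4097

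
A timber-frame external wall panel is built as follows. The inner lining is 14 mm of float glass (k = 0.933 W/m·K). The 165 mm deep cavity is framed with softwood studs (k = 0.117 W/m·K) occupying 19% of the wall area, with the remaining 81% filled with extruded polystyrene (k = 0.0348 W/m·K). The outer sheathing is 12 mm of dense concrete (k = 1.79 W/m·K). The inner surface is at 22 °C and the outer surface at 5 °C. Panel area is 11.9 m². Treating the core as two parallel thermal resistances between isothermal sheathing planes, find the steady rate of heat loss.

Q ≈ 61.4 W

Sheathing layers in series; stud and cavity paths in parallel between them.
R_inner = 0.014/(0.933×11.9) = 0.001261 K/W
R_stud  = 0.165/(0.117×0.19×11.9) = 0.6237 K/W
R_cav   = 0.165/(0.0348×0.81×11.9) = 0.4919 K/W
1/R_core = 1/R_stud + 1/R_cav → R_core = 0.275 K/W
R_outer = 0.012/(1.79×11.9) = 5.634×10^-4 K/W
R_total = 0.2768 K/W
Q = ΔT/R_total = 17/0.2768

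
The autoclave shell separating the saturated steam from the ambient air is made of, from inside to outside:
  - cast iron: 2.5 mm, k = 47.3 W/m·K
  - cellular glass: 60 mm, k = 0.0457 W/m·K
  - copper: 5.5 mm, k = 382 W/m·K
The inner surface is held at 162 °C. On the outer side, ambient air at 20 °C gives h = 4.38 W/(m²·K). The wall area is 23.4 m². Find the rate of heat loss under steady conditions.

Treating each layer as a thermal resistance in series:
R_cast iron = L/(kA) = 0.0025/(47.3×23.4) = 2.259×10^-6 K/W
R_cellular glass = L/(kA) = 0.06/(0.0457×23.4) = 0.05611 K/W
R_copper = L/(kA) = 0.0055/(382×23.4) = 6.153×10^-7 K/W
R_outer film = 1/(h_o·A) = 1/(4.38×23.4) = 0.009757 K/W
R_total = 0.06587 K/W
Q = ΔT / R_total = 142 / 0.06587

Q ≈ 2160 W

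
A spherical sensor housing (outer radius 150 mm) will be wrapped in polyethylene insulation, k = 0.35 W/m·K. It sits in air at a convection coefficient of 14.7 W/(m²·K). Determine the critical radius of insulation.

For a sphere r_cr = 2k/h = 2×0.35/14.7
r_cr = 47.6 mm; since the bare radius (150 mm) is above r_cr, any added insulation will reduce heat loss.

r_cr ≈ 47.6 mm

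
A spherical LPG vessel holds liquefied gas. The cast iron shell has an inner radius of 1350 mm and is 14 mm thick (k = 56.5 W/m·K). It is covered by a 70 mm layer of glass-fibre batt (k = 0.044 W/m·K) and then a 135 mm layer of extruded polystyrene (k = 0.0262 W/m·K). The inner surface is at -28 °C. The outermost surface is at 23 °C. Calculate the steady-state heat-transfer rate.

Q ≈ 206 W

Each spherical layer contributes R = (1/r_i − 1/r_o)/(4πk):
R_cast iron shell = (1/1.35 − 1/1.364)/(4π×56.5) = 1.071×10^-5 K/W
R_glass-fibre batt = (1/1.364 − 1/1.434)/(4π×0.044) = 0.06472 K/W
R_extruded polystyrene = (1/1.434 − 1/1.569)/(4π×0.0262) = 0.1822 K/W
R_total = 0.247 K/W
Q = ΔT/R_total = 51/0.247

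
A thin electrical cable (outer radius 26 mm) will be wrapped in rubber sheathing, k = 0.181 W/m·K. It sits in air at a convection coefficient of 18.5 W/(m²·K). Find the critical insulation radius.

For a cylinder r_cr = k/h = 0.181/18.5
r_cr = 9.78 mm; since the bare radius (26 mm) is above r_cr, any added insulation will reduce heat loss.

r_cr ≈ 9.78 mm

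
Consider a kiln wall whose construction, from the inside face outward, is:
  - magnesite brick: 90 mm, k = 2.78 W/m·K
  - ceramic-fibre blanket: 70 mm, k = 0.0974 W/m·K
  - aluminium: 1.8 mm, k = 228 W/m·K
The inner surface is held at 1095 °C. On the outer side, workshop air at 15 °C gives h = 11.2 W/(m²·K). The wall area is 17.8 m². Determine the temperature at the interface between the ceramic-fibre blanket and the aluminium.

T ≈ 130 °C

Series thermal resistances:
R_magnesite brick = L/(kA) = 0.09/(2.78×17.8) = 0.001819 K/W
R_ceramic-fibre blanket = L/(kA) = 0.07/(0.0974×17.8) = 0.04038 K/W
R_aluminium = L/(kA) = 0.0018/(228×17.8) = 4.435×10^-7 K/W
R_outer film = 1/(h_o·A) = 1/(11.2×17.8) = 0.005016 K/W
R_total = 0.04721 K/W;  Q = ΔT/R_total = 1080/0.04721 = 22880 W
T_interface = T_inner − Q·ΣR(inner→interface) = 1095 − 22900×0.04219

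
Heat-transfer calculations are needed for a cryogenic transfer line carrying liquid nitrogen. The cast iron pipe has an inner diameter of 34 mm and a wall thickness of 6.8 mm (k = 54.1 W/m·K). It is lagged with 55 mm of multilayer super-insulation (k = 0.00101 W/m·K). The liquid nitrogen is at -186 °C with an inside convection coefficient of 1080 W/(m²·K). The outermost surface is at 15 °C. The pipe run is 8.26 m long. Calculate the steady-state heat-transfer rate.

Q ≈ 8.8 W

Per-layer cylindrical resistances, series-summed:
R_inner film = 1/(h_i·2πr₁L) = 1/(1080×2π×0.017×8.26) = 0.001049 K/W
R_cast iron pipe wall = ln(23.8/17)/(2π×54.1×8.26) = 1.198×10^-4 K/W
R_multilayer super-insulation = ln(78.8/23.8)/(2π×0.00101×8.26) = 22.84 K/W
R_total = 22.84 K/W
Q = ΔT/R_total = 201/22.84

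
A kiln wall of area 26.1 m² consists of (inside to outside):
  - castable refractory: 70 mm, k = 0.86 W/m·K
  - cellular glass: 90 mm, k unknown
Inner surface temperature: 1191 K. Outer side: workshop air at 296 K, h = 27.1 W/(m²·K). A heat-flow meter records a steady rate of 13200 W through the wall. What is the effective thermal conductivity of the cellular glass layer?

Thermal resistances in series:
R_castable refractory = L/(kA) = 0.07/(0.86×26.1) = 0.003119 K/W
R_outer film = 1/(h_o·A) = 1/(27.1×26.1) = 0.001414 K/W
Sum of known resistances R_other = 0.004532 K/W
Total R = ΔT/Q = 895/13200 = 0.0678 K/W
R_cellular glass = R_total − R_other = 0.06327 K/W
k = L/(R·A) = 0.09/(0.06327×26.1)

k ≈ 0.0545 W/(m·K)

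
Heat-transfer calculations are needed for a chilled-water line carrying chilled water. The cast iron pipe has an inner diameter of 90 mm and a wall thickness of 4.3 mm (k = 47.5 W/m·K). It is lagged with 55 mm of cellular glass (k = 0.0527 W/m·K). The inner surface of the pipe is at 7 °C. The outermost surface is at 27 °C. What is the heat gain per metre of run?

Radial resistances (cylindrical: R_cond = ln(r_o/r_i)/(2πkL), R_conv = 1/(h·2πrL)):
R_cast iron pipe wall = ln(49.3/45)/(2π×47.5×1) = 3.058×10^-4 K/W
R_cellular glass = ln(104.3/49.3)/(2π×0.0527×1) = 2.263 K/W
R_total = 2.263 K/W
Q = ΔT/R_total = 20/2.263

q′ ≈ 8.84 W/m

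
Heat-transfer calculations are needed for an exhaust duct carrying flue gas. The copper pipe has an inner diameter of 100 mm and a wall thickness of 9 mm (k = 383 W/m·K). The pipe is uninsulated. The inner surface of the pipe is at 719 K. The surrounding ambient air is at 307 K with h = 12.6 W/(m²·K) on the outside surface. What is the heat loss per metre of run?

q′ ≈ 1920 W/m

Per-layer cylindrical resistances, series-summed:
R_copper pipe wall = ln(59/50)/(2π×383×1) = 6.878×10^-5 K/W
R_outer film = 1/(h_o·2πr_oL) = 1/(12.6×2π×0.059×1) = 0.2141 K/W
R_total = 0.2142 K/W
Q = ΔT/R_total = 412/0.2142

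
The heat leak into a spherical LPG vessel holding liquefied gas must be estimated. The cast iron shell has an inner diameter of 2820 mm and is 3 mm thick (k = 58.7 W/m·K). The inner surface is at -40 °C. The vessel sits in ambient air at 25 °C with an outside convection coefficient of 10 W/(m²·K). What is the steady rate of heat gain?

Each spherical layer contributes R = (1/r_i − 1/r_o)/(4πk):
R_cast iron shell = (1/1.41 − 1/1.413)/(4π×58.7) = 2.041×10^-6 K/W
R_outer film = 1/(h·4πr_o²) = 1/(10×4π×1.413²) = 0.003986 K/W
R_total = 0.003988 K/W
Q = ΔT/R_total = 65/0.003988

Q ≈ 16300 W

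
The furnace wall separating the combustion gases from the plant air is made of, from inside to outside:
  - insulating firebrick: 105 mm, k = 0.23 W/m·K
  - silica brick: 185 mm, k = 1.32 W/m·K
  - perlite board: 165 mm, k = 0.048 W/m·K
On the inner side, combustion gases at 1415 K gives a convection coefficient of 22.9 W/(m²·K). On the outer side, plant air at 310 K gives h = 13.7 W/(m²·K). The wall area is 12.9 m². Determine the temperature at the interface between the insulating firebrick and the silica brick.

T ≈ 1280 K

Thermal resistances in series:
R_inner film = 1/(h_i·A) = 1/(22.9×12.9) = 0.003385 K/W
R_insulating firebrick = L/(kA) = 0.105/(0.23×12.9) = 0.03539 K/W
R_silica brick = L/(kA) = 0.185/(1.32×12.9) = 0.01086 K/W
R_perlite board = L/(kA) = 0.165/(0.048×12.9) = 0.2665 K/W
R_outer film = 1/(h_o·A) = 1/(13.7×12.9) = 0.005658 K/W
R_total = 0.3218 K/W;  Q = ΔT/R_total = 1105/0.3218 = 3434 W
T_interface = T_inner − Q·ΣR(inner→interface) = 1415 − 3430×0.03877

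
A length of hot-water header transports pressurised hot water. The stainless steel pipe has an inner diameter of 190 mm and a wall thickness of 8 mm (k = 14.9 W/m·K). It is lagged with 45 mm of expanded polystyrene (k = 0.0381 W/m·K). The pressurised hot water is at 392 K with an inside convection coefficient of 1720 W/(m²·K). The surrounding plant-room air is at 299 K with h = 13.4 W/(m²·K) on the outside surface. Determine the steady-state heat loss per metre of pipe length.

For a radial system each layer contributes R = ln(r_out/r_in)/(2πkL); films add R = 1/(hA).
R_inner film = 1/(h_i·2πr₁L) = 1/(1720×2π×0.095×1) = 9.74×10^-4 K/W
R_stainless steel pipe wall = ln(103/95)/(2π×14.9×1) = 8.636×10^-4 K/W
R_expanded polystyrene = ln(148/103)/(2π×0.0381×1) = 1.514 K/W
R_outer film = 1/(h_o·2πr_oL) = 1/(13.4×2π×0.148×1) = 0.08025 K/W
R_total = 1.596 K/W
Q = ΔT/R_total = 93/1.596

q′ ≈ 58.3 W/m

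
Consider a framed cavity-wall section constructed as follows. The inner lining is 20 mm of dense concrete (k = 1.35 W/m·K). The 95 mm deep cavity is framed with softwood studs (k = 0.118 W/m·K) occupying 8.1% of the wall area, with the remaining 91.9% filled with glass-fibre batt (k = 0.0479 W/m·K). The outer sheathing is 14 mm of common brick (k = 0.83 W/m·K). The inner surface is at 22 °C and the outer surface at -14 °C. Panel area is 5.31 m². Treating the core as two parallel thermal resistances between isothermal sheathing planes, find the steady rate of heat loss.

Q ≈ 106 W

Sheathing layers in series; stud and cavity paths in parallel between them.
R_inner = 0.02/(1.35×5.31) = 0.00279 K/W
R_stud  = 0.095/(0.118×0.081×5.31) = 1.872 K/W
R_cav   = 0.095/(0.0479×0.919×5.31) = 0.4064 K/W
1/R_core = 1/R_stud + 1/R_cav → R_core = 0.3339 K/W
R_outer = 0.014/(0.83×5.31) = 0.003177 K/W
R_total = 0.3399 K/W
Q = ΔT/R_total = 36/0.3399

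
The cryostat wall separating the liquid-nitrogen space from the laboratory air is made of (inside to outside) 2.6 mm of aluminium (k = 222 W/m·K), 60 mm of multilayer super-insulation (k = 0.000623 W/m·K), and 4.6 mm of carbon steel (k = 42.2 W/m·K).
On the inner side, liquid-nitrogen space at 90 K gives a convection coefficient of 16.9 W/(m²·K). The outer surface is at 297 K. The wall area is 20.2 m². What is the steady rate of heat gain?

Q ≈ 43.4 W

Model the wall as resistances in series:
R_inner film = 1/(h_i·A) = 1/(16.9×20.2) = 0.002929 K/W
R_aluminium = L/(kA) = 0.0026/(222×20.2) = 5.798×10^-7 K/W
R_multilayer super-insulation = L/(kA) = 0.06/(0.000623×20.2) = 4.768 K/W
R_carbon steel = L/(kA) = 0.0046/(42.2×20.2) = 5.396×10^-6 K/W
R_total = 4.771 K/W
Q = ΔT / R_total = 207 / 4.771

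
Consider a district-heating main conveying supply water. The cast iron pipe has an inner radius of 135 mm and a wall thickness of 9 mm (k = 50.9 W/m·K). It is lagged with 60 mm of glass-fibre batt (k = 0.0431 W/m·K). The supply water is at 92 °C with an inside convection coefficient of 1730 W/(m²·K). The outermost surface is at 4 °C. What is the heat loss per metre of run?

q′ ≈ 68.4 W/m

Per-layer cylindrical resistances, series-summed:
R_inner film = 1/(h_i·2πr₁L) = 1/(1730×2π×0.135×1) = 6.815×10^-4 K/W
R_cast iron pipe wall = ln(144/135)/(2π×50.9×1) = 2.018×10^-4 K/W
R_glass-fibre batt = ln(204/144)/(2π×0.0431×1) = 1.286 K/W
R_total = 1.287 K/W
Q = ΔT/R_total = 88/1.287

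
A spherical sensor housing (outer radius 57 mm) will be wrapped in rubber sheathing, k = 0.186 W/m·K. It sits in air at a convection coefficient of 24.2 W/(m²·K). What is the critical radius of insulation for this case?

For a sphere r_cr = 2k/h = 2×0.186/24.2
r_cr = 15.4 mm; since the bare radius (57 mm) is above r_cr, any added insulation will reduce heat loss.

r_cr ≈ 15.4 mm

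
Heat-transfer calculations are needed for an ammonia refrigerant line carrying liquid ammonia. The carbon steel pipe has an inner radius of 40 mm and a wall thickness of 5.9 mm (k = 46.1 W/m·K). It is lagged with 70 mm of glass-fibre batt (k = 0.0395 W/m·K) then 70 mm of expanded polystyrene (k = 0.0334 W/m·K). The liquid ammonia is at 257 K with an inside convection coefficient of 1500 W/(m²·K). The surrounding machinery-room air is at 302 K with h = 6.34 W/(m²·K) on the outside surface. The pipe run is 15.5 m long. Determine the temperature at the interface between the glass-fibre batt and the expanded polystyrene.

T ≈ 284 K

For a radial system each layer contributes R = ln(r_out/r_in)/(2πkL); films add R = 1/(hA).
R_inner film = 1/(h_i·2πr₁L) = 1/(1500×2π×0.04×15.5) = 1.711×10^-4 K/W
R_carbon steel pipe wall = ln(45.9/40)/(2π×46.1×15.5) = 3.065×10^-5 K/W
R_glass-fibre batt = ln(115.9/45.9)/(2π×0.0395×15.5) = 0.2408 K/W
R_expanded polystyrene = ln(185.9/115.9)/(2π×0.0334×15.5) = 0.1453 K/W
R_outer film = 1/(h_o·2πr_oL) = 1/(6.34×2π×0.1859×15.5) = 0.008712 K/W
R_total = 0.395 K/W
Q = ΔT/R_total = 45/0.395
Q = 114 W
T_interface = T_inner + Q·ΣR(inner→interface) = 257 + 114×0.241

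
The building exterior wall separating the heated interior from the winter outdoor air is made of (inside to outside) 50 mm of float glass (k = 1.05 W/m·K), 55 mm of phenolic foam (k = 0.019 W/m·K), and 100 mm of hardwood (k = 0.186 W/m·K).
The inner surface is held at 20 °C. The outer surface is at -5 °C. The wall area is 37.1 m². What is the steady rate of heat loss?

Q ≈ 267 W

Thermal resistances in series:
R_float glass = L/(kA) = 0.05/(1.05×37.1) = 0.001284 K/W
R_phenolic foam = L/(kA) = 0.055/(0.019×37.1) = 0.07803 K/W
R_hardwood = L/(kA) = 0.1/(0.186×37.1) = 0.01449 K/W
R_total = 0.0938 K/W
Q = ΔT / R_total = 25 / 0.0938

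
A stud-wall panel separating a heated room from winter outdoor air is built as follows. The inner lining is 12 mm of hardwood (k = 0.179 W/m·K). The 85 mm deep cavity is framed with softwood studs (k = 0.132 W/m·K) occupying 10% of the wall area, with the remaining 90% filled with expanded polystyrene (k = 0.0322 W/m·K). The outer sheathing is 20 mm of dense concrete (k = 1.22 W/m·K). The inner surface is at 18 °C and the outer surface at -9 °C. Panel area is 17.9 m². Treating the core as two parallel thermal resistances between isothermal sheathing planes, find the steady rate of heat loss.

Sheathing layers in series; stud and cavity paths in parallel between them.
R_inner = 0.012/(0.179×17.9) = 0.003745 K/W
R_stud  = 0.085/(0.132×0.1×17.9) = 0.3597 K/W
R_cav   = 0.085/(0.0322×0.9×17.9) = 0.1639 K/W
1/R_core = 1/R_stud + 1/R_cav → R_core = 0.1126 K/W
R_outer = 0.02/(1.22×17.9) = 9.158×10^-4 K/W
R_total = 0.1172 K/W
Q = ΔT/R_total = 27/0.1172

Q ≈ 230 W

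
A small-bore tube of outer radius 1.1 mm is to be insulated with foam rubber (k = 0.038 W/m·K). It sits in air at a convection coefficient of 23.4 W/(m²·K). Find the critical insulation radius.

r_cr ≈ 1.62 mm

For a cylinder r_cr = k/h = 0.038/23.4
r_cr = 1.62 mm; since the bare radius (1.1 mm) is below r_cr, adding a thin layer of insulation will *increase* heat loss.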